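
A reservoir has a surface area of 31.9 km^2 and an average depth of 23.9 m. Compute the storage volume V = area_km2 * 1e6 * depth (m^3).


V = 31.9 * 1e6 * 23.9 = 7.6241e+08 m^3


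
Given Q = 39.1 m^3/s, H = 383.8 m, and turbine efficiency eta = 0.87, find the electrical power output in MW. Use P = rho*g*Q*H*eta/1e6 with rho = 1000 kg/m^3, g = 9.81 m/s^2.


P = 1000 * 9.81 * 39.1 * 383.8 * 0.87 / 1e6 = 128.0767 MW


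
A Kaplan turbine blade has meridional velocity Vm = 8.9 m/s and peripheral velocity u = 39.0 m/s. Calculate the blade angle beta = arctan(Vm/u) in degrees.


beta = arctan(8.9 / 39.0) = 12.8551 degrees


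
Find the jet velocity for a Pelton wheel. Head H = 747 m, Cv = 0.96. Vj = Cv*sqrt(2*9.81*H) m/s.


Vj = 0.96 * sqrt(2*9.81*747) = 116.2200 m/s


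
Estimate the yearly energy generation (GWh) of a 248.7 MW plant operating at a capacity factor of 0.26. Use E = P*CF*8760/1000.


E = 248.7 * 0.26 * 8760 / 1000 = 566.4391 GWh


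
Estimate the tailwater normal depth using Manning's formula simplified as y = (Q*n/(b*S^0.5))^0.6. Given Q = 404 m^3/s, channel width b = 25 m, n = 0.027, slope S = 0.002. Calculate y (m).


y = (404 * 0.027 / (25 * 0.002^0.5))^0.6 = 3.9226 m


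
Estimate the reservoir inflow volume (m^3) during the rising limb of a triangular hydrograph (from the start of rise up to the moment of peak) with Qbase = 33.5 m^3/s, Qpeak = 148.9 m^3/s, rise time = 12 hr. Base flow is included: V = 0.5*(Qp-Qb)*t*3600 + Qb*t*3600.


V = 0.5*(148.9 - 33.5)*12*3600 + 33.5*12*3600 = 3.9398e+06 m^3


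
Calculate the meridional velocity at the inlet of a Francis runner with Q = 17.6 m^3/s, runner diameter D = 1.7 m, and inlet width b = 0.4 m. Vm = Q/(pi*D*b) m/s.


Vm = 17.6 / (pi * 1.7 * 0.4) = 8.2386 m/s


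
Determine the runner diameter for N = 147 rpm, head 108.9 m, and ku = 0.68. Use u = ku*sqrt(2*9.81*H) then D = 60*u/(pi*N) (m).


u = 0.68 * sqrt(2*9.81*108.9) = 31.4320 m/s
D = 60 * 31.4320 / (pi * 147) = 4.0837 m


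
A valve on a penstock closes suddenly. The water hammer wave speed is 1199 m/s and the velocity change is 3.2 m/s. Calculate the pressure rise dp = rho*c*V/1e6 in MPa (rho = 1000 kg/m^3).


dp = 1000 * 1199 * 3.2 / 1e6 = 3.8368 MPa


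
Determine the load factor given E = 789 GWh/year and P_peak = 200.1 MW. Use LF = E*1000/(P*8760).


LF = 789 * 1000 / (200.1 * 8760) = 0.4501


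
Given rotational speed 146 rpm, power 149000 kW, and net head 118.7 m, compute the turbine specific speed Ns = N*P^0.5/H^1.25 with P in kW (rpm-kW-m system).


Ns = 146 * 149000^0.5 / 118.7^1.25 = 143.8410


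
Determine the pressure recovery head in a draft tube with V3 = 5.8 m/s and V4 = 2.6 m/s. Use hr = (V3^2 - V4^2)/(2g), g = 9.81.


hr = (5.8^2 - 2.6^2) / (2*9.81) = 1.3700 m


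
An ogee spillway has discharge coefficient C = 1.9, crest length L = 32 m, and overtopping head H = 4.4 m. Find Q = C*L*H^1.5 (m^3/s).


Q = 1.9 * 32 * 4.4^1.5 = 561.1547 m^3/s


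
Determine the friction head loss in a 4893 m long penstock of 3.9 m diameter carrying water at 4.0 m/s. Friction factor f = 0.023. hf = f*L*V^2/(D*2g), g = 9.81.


hf = 0.023 * 4893 * 4.0^2 / (3.9 * 2 * 9.81) = 23.5320 m


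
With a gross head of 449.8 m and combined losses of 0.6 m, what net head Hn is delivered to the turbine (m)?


Hn = 449.8 - 0.6 = 449.2000 m


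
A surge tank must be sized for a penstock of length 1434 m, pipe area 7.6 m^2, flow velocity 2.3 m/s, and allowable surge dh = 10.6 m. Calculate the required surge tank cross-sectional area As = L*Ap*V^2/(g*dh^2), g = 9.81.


As = 1434 * 7.6 * 2.3^2 / (9.81 * 10.6^2) = 52.3043 m^2


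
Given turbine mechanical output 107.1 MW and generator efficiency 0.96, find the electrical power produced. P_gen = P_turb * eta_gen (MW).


P_gen = 107.1 * 0.96 = 102.8160 MW


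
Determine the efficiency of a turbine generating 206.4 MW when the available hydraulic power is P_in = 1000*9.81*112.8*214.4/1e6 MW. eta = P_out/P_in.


P_in = 1000 * 9.81 * 112.8 * 214.4 / 1e6 = 237.2482 MW
eta = 206.4 / 237.2482 = 0.8700


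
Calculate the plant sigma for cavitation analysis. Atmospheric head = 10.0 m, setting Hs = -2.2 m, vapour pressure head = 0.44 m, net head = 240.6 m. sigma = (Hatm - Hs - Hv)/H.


sigma = (10.0 - (-2.2) - 0.44) / 240.6 = 0.0489


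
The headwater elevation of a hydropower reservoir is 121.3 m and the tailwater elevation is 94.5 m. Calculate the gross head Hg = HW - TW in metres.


Hg = 121.3 - 94.5 = 26.8000 m


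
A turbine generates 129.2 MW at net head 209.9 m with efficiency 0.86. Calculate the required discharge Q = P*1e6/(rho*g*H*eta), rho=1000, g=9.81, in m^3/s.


Q = 129.2 * 1e6 / (1000 * 9.81 * 209.9 * 0.86) = 72.9596 m^3/s


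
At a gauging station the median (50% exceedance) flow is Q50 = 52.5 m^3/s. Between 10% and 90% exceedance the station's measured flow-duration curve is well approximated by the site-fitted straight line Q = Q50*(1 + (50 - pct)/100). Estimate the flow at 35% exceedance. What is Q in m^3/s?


Q = 52.5 * (1 + (50 - 35)/100) = 60.3750 m^3/s


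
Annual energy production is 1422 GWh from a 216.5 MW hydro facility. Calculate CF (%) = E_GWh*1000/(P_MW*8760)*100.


CF = 1422 * 1000 / (216.5 * 8760) * 100 = 74.9786 %


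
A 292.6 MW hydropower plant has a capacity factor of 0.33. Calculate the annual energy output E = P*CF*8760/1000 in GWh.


E = 292.6 * 0.33 * 8760 / 1000 = 845.8481 GWh


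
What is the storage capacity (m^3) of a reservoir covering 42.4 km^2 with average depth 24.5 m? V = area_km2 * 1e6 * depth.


V = 42.4 * 1e6 * 24.5 = 1.0388e+09 m^3


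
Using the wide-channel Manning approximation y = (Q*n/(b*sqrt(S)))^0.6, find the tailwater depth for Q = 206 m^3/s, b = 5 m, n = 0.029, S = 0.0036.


y = (206 * 0.029 / (5 * 0.0036^0.5))^0.6 = 6.0185 m


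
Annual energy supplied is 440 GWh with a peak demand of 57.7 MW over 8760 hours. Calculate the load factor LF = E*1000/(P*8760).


LF = 440 * 1000 / (57.7 * 8760) = 0.8705


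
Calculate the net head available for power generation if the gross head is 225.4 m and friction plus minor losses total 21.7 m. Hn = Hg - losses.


Hn = 225.4 - 21.7 = 203.7000 m


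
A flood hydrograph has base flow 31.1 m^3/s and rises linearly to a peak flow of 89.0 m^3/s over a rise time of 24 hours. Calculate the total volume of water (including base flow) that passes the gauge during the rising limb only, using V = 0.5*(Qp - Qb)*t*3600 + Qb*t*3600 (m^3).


V = 0.5*(89.0 - 31.1)*24*3600 + 31.1*24*3600 = 5.1883e+06 m^3


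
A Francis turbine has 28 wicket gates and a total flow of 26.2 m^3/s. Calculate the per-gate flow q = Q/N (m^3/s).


q = 26.2 / 28 = 0.9357 m^3/s


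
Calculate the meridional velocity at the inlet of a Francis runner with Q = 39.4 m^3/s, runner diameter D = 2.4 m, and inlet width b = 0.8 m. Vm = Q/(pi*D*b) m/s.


Vm = 39.4 / (pi * 2.4 * 0.8) = 6.5320 m/s


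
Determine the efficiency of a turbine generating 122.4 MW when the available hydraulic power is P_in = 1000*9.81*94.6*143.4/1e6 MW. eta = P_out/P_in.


P_in = 1000 * 9.81 * 94.6 * 143.4 / 1e6 = 133.0789 MW
eta = 122.4 / 133.0789 = 0.9198


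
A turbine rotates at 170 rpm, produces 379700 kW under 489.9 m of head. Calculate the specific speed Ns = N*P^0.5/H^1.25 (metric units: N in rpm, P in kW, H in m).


Ns = 170 * 379700^0.5 / 489.9^1.25 = 45.4501


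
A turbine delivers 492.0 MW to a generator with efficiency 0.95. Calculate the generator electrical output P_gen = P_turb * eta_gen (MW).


P_gen = 492.0 * 0.95 = 467.4000 MW


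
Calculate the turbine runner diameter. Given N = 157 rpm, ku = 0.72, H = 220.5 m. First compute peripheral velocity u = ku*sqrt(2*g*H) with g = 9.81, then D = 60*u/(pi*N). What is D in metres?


u = 0.72 * sqrt(2*9.81*220.5) = 47.3572 m/s
D = 60 * 47.3572 / (pi * 157) = 5.7609 m


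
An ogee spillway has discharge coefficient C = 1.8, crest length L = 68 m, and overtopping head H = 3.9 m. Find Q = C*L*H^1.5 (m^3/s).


Q = 1.8 * 68 * 3.9^1.5 = 942.7105 m^3/s


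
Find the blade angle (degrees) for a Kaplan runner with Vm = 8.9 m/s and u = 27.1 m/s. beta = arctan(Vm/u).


beta = arctan(8.9 / 27.1) = 18.1809 degrees


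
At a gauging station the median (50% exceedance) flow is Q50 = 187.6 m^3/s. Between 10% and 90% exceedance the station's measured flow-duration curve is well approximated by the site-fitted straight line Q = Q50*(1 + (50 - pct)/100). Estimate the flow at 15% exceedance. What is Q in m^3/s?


Q = 187.6 * (1 + (50 - 15)/100) = 253.2600 m^3/s


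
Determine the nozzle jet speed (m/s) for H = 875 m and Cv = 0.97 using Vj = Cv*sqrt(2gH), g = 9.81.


Vj = 0.97 * sqrt(2*9.81*875) = 127.0941 m/s


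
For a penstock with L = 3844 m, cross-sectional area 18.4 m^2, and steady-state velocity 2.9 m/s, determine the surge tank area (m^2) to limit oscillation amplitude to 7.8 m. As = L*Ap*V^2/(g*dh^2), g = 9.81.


As = 3844 * 18.4 * 2.9^2 / (9.81 * 7.8^2) = 996.6415 m^2


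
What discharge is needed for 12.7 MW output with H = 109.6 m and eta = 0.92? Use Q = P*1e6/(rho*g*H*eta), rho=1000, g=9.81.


Q = 12.7 * 1e6 / (1000 * 9.81 * 109.6 * 0.92) = 12.8392 m^3/s


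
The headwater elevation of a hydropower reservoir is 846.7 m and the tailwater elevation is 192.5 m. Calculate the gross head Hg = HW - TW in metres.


Hg = 846.7 - 192.5 = 654.2000 m


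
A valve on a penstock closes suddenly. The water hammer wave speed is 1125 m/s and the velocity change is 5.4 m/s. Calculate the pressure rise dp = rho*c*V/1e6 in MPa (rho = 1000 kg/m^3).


dp = 1000 * 1125 * 5.4 / 1e6 = 6.0750 MPa


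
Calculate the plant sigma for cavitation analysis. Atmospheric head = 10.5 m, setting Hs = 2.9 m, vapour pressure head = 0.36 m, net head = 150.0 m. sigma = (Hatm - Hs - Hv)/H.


sigma = (10.5 - 2.9 - 0.36) / 150.0 = 0.0483


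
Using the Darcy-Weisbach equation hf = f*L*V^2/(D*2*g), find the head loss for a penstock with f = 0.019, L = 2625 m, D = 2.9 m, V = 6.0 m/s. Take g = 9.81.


hf = 0.019 * 2625 * 6.0^2 / (2.9 * 2 * 9.81) = 31.5565 m


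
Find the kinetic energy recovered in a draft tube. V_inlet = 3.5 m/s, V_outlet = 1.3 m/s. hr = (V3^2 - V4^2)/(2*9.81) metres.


hr = (3.5^2 - 1.3^2) / (2*9.81) = 0.5382 m


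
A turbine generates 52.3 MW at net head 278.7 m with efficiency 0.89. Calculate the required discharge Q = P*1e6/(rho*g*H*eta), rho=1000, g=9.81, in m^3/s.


Q = 52.3 * 1e6 / (1000 * 9.81 * 278.7 * 0.89) = 21.4934 m^3/s


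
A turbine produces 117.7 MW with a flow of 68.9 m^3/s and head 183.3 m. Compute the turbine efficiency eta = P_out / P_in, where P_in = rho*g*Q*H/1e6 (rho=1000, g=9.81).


P_in = 1000 * 9.81 * 68.9 * 183.3 / 1e6 = 123.8941 MW
eta = 117.7 / 123.8941 = 0.9500


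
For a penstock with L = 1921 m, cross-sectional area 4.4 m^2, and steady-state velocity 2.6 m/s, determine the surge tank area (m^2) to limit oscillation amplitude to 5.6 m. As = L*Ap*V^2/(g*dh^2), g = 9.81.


As = 1921 * 4.4 * 2.6^2 / (9.81 * 5.6^2) = 185.7298 m^2


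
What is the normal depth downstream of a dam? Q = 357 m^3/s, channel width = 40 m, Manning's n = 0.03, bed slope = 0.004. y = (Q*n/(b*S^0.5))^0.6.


y = (357 * 0.03 / (40 * 0.004^0.5))^0.6 = 2.3769 m


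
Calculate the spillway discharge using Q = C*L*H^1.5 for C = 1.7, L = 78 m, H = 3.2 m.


Q = 1.7 * 78 * 3.2^1.5 = 759.0467 m^3/s


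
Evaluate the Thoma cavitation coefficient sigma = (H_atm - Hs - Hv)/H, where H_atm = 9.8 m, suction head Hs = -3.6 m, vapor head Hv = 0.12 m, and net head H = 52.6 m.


sigma = (9.8 - (-3.6) - 0.12) / 52.6 = 0.2525


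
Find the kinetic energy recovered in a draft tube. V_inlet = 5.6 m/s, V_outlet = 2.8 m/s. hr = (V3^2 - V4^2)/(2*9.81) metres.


hr = (5.6^2 - 2.8^2) / (2*9.81) = 1.1988 m


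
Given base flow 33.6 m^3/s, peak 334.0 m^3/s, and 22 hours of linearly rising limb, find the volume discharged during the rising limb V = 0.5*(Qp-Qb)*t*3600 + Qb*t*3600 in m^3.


V = 0.5*(334.0 - 33.6)*22*3600 + 33.6*22*3600 = 1.4557e+07 m^3


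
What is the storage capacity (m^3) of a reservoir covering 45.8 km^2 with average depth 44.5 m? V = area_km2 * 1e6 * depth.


V = 45.8 * 1e6 * 44.5 = 2.0381e+09 m^3


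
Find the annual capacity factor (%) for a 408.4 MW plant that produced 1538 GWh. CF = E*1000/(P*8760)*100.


CF = 1538 * 1000 / (408.4 * 8760) * 100 = 42.9899 %


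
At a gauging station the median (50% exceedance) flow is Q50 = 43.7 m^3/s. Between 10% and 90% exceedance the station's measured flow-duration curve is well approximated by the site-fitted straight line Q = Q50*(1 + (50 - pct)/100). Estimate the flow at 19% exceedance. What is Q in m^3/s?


Q = 43.7 * (1 + (50 - 19)/100) = 57.2470 m^3/s


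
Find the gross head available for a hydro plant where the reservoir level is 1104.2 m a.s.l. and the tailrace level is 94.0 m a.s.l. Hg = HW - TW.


Hg = 1104.2 - 94.0 = 1010.2000 m


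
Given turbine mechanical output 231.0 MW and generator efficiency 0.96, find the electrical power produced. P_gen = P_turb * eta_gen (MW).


P_gen = 231.0 * 0.96 = 221.7600 MW


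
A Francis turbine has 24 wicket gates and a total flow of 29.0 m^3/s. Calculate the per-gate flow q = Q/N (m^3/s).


q = 29.0 / 24 = 1.2083 m^3/s


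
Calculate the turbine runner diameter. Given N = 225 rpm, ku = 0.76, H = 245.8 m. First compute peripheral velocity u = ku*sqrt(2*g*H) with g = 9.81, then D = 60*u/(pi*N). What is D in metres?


u = 0.76 * sqrt(2*9.81*245.8) = 52.7781 m/s
D = 60 * 52.7781 / (pi * 225) = 4.4799 m


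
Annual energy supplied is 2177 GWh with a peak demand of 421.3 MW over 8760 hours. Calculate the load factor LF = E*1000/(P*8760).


LF = 2177 * 1000 / (421.3 * 8760) = 0.5899


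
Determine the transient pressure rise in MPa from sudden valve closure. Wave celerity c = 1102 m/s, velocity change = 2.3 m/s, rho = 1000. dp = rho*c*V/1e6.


dp = 1000 * 1102 * 2.3 / 1e6 = 2.5346 MPa


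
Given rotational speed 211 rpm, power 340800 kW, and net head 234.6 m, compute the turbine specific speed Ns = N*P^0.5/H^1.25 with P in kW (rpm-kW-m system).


Ns = 211 * 340800^0.5 / 234.6^1.25 = 134.1597


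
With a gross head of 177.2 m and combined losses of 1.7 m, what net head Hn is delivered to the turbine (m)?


Hn = 177.2 - 1.7 = 175.5000 m


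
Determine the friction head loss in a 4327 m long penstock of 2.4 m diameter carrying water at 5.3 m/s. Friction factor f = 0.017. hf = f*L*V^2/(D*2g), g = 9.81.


hf = 0.017 * 4327 * 5.3^2 / (2.4 * 2 * 9.81) = 43.8811 m


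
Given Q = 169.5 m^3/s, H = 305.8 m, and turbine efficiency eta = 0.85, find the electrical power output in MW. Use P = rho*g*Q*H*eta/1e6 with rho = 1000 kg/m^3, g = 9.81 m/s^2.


P = 1000 * 9.81 * 169.5 * 305.8 * 0.85 / 1e6 = 432.2103 MW


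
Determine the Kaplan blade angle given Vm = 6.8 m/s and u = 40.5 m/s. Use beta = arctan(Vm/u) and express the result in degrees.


beta = arctan(6.8 / 40.5) = 9.5311 degrees


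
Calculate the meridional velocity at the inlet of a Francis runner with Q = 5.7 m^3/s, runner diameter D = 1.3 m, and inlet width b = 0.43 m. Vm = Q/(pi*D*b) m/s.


Vm = 5.7 / (pi * 1.3 * 0.43) = 3.2457 m/s


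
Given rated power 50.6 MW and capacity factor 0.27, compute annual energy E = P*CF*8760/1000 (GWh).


E = 50.6 * 0.27 * 8760 / 1000 = 119.6791 GWh


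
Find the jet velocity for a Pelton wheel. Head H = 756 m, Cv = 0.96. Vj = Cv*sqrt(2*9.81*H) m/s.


Vj = 0.96 * sqrt(2*9.81*756) = 116.9181 m/s


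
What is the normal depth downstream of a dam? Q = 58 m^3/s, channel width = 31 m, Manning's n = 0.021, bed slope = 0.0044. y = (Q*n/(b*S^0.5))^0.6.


y = (58 * 0.021 / (31 * 0.0044^0.5))^0.6 = 0.7304 m


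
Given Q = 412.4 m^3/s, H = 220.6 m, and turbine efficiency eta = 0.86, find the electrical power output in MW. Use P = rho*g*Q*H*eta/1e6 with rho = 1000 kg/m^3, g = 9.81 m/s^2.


P = 1000 * 9.81 * 412.4 * 220.6 * 0.86 / 1e6 = 767.5234 MW


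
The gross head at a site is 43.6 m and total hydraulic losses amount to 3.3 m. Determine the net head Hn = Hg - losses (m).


Hn = 43.6 - 3.3 = 40.3000 m


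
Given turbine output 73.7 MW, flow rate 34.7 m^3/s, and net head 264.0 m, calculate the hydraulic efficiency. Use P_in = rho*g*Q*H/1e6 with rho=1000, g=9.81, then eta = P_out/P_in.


P_in = 1000 * 9.81 * 34.7 * 264.0 / 1e6 = 89.8674 MW
eta = 73.7 / 89.8674 = 0.8201


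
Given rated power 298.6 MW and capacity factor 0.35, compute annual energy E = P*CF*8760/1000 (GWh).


E = 298.6 * 0.35 * 8760 / 1000 = 915.5076 GWh


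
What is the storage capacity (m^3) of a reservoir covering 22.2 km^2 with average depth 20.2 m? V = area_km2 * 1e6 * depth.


V = 22.2 * 1e6 * 20.2 = 4.4844e+08 m^3


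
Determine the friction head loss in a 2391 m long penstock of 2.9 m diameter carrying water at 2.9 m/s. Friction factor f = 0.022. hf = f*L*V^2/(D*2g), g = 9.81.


hf = 0.022 * 2391 * 2.9^2 / (2.9 * 2 * 9.81) = 7.7750 m


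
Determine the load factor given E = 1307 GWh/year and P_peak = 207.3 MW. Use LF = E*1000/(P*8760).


LF = 1307 * 1000 / (207.3 * 8760) = 0.7197


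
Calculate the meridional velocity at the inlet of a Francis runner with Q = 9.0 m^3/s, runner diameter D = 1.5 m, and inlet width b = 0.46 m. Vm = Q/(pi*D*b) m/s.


Vm = 9.0 / (pi * 1.5 * 0.46) = 4.1519 m/s


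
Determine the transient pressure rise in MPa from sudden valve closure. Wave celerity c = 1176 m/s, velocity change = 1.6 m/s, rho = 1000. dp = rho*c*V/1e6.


dp = 1000 * 1176 * 1.6 / 1e6 = 1.8816 MPa


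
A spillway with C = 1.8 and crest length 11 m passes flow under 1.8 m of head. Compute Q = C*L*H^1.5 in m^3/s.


Q = 1.8 * 11 * 1.8^1.5 = 47.8161 m^3/s


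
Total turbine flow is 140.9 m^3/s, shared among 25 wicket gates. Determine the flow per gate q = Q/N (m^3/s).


q = 140.9 / 25 = 5.6360 m^3/s


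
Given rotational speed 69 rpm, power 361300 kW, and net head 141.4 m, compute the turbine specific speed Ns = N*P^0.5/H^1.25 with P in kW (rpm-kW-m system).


Ns = 69 * 361300^0.5 / 141.4^1.25 = 85.0592


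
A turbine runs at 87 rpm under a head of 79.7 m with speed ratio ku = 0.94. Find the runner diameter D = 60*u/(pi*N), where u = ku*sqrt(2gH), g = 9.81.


u = 0.94 * sqrt(2*9.81*79.7) = 37.1712 m/s
D = 60 * 37.1712 / (pi * 87) = 8.1600 m


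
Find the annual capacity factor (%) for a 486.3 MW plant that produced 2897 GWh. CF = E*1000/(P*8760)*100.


CF = 2897 * 1000 / (486.3 * 8760) * 100 = 68.0049 %


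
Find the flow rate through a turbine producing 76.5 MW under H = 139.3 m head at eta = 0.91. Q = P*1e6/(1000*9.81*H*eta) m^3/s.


Q = 76.5 * 1e6 / (1000 * 9.81 * 139.3 * 0.91) = 61.5177 m^3/s


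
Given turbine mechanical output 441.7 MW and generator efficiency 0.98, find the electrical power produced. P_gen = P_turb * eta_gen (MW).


P_gen = 441.7 * 0.98 = 432.8660 MW


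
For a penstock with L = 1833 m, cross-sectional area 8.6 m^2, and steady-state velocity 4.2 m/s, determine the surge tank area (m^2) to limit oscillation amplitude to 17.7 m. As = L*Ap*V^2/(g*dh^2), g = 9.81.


As = 1833 * 8.6 * 4.2^2 / (9.81 * 17.7^2) = 90.4782 m^2


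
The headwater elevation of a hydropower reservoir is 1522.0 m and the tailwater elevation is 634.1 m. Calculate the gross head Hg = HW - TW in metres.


Hg = 1522.0 - 634.1 = 887.9000 m


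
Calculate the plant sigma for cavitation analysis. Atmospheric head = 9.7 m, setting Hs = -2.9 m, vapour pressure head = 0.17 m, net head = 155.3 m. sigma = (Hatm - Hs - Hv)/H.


sigma = (9.7 - (-2.9) - 0.17) / 155.3 = 0.0800


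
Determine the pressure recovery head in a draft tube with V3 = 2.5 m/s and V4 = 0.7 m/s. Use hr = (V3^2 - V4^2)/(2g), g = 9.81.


hr = (2.5^2 - 0.7^2) / (2*9.81) = 0.2936 m


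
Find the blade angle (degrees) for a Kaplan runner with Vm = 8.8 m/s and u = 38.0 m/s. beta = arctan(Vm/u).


beta = arctan(8.8 / 38.0) = 13.0387 degrees


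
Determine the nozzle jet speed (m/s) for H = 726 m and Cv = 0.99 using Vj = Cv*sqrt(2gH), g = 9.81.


Vj = 0.99 * sqrt(2*9.81*726) = 118.1552 m/s


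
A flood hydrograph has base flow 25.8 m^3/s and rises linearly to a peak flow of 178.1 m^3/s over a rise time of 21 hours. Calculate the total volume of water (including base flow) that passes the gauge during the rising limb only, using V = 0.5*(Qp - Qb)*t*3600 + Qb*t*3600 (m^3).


V = 0.5*(178.1 - 25.8)*21*3600 + 25.8*21*3600 = 7.7074e+06 m^3


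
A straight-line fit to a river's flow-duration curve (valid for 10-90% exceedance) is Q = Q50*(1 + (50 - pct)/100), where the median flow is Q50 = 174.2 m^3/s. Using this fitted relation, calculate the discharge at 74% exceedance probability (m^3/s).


Q = 174.2 * (1 + (50 - 74)/100) = 132.3920 m^3/s


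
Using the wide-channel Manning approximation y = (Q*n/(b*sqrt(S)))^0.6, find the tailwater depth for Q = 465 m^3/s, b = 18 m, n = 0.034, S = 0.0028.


y = (465 * 0.034 / (18 * 0.0028^0.5))^0.6 = 5.3957 m


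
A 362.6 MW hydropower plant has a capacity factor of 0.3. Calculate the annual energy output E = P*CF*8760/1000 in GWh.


E = 362.6 * 0.3 * 8760 / 1000 = 952.9128 GWh


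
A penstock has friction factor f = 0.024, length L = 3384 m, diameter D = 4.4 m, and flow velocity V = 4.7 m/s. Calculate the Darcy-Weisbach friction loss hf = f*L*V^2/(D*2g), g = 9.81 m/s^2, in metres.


hf = 0.024 * 3384 * 4.7^2 / (4.4 * 2 * 9.81) = 20.7819 m


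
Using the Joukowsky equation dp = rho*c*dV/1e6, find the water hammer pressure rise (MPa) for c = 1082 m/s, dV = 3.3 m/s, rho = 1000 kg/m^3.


dp = 1000 * 1082 * 3.3 / 1e6 = 3.5706 MPa


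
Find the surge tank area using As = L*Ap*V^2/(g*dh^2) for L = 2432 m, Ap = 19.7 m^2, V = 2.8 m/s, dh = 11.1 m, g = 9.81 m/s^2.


As = 2432 * 19.7 * 2.8^2 / (9.81 * 11.1^2) = 310.7641 m^2


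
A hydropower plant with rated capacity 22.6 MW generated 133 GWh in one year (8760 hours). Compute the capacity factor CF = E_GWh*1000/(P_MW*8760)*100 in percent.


CF = 133 * 1000 / (22.6 * 8760) * 100 = 67.1799 %


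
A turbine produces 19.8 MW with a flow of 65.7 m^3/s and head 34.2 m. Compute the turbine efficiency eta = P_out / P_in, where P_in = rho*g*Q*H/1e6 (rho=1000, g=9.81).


P_in = 1000 * 9.81 * 65.7 * 34.2 / 1e6 = 22.0425 MW
eta = 19.8 / 22.0425 = 0.8983


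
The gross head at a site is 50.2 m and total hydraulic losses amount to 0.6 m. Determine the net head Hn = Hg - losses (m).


Hn = 50.2 - 0.6 = 49.6000 m


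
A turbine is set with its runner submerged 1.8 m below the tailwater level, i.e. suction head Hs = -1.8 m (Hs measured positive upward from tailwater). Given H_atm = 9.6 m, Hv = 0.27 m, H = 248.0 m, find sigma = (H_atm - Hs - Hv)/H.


sigma = (9.6 - (-1.8) - 0.27) / 248.0 = 0.0449


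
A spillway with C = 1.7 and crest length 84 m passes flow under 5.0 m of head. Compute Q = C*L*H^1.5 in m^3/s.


Q = 1.7 * 84 * 5.0^1.5 = 1596.5525 m^3/s


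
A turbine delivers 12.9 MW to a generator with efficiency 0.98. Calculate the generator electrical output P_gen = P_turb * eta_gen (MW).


P_gen = 12.9 * 0.98 = 12.6420 MW


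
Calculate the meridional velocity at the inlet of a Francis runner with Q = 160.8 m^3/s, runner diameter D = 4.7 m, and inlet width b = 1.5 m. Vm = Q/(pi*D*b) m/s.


Vm = 160.8 / (pi * 4.7 * 1.5) = 7.2602 m/s


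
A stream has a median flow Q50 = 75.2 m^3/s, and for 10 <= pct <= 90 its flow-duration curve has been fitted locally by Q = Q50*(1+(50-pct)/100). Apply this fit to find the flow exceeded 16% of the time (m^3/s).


Q = 75.2 * (1 + (50 - 16)/100) = 100.7680 m^3/s


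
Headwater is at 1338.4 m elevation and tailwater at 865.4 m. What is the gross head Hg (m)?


Hg = 1338.4 - 865.4 = 473.0000 m


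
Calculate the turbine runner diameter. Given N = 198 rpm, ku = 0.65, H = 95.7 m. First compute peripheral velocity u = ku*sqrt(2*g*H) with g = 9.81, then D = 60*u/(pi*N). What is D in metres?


u = 0.65 * sqrt(2*9.81*95.7) = 28.1656 m/s
D = 60 * 28.1656 / (pi * 198) = 2.7168 m


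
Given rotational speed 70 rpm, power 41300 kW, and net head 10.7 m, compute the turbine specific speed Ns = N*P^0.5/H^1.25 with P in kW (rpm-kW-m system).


Ns = 70 * 41300^0.5 / 10.7^1.25 = 735.0948


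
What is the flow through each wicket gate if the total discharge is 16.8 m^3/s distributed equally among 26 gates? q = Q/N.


q = 16.8 / 26 = 0.6462 m^3/s


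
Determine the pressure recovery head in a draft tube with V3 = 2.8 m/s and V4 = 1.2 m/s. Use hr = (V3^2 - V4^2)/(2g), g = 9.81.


hr = (2.8^2 - 1.2^2) / (2*9.81) = 0.3262 m


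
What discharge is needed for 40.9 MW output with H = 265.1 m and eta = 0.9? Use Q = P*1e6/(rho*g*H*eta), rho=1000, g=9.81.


Q = 40.9 * 1e6 / (1000 * 9.81 * 265.1 * 0.9) = 17.4744 m^3/s


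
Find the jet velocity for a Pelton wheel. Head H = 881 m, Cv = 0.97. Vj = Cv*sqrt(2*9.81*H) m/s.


Vj = 0.97 * sqrt(2*9.81*881) = 127.5291 m/s


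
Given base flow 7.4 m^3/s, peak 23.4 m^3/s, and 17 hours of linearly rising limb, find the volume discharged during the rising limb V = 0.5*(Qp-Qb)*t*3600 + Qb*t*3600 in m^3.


V = 0.5*(23.4 - 7.4)*17*3600 + 7.4*17*3600 = 942480.0000 m^3


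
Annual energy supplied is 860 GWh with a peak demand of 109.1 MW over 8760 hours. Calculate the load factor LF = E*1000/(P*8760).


LF = 860 * 1000 / (109.1 * 8760) = 0.8998


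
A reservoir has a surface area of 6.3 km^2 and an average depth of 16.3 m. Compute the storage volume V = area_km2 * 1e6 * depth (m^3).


V = 6.3 * 1e6 * 16.3 = 1.0269e+08 m^3


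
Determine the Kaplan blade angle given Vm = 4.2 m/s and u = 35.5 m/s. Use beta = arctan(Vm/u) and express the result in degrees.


beta = arctan(4.2 / 35.5) = 6.7473 degrees


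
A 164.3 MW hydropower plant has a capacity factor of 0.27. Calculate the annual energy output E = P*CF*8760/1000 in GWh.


E = 164.3 * 0.27 * 8760 / 1000 = 388.6024 GWh


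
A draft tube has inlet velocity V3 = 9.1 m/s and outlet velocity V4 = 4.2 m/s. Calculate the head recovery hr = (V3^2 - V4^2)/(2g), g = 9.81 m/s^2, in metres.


hr = (9.1^2 - 4.2^2) / (2*9.81) = 3.3216 m


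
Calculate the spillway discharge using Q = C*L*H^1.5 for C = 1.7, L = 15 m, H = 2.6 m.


Q = 1.7 * 15 * 2.6^1.5 = 106.9055 m^3/s


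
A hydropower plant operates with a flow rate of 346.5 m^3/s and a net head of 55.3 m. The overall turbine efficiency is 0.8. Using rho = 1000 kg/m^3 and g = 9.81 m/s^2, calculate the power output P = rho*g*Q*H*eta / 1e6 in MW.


P = 1000 * 9.81 * 346.5 * 55.3 * 0.8 / 1e6 = 150.3791 MW


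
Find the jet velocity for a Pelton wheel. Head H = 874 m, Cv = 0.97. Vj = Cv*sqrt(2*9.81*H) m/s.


Vj = 0.97 * sqrt(2*9.81*874) = 127.0214 m/s


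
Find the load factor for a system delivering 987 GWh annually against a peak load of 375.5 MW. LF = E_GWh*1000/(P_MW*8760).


LF = 987 * 1000 / (375.5 * 8760) = 0.3001


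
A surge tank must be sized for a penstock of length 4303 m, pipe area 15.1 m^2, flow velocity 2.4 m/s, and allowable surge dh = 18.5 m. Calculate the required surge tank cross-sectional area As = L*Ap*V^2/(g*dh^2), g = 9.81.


As = 4303 * 15.1 * 2.4^2 / (9.81 * 18.5^2) = 111.4701 m^2


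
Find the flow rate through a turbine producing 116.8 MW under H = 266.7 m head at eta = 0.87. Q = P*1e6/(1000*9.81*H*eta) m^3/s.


Q = 116.8 * 1e6 / (1000 * 9.81 * 266.7 * 0.87) = 51.3135 m^3/s


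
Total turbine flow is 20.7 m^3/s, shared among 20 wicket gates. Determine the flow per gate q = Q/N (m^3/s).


q = 20.7 / 20 = 1.0350 m^3/s


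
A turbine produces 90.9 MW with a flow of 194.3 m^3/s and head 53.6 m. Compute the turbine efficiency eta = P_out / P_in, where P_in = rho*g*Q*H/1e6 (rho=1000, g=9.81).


P_in = 1000 * 9.81 * 194.3 * 53.6 / 1e6 = 102.1660 MW
eta = 90.9 / 102.1660 = 0.8897


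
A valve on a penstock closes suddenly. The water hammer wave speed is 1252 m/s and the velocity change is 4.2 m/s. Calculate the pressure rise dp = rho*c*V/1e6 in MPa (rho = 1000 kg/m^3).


dp = 1000 * 1252 * 4.2 / 1e6 = 5.2584 MPa


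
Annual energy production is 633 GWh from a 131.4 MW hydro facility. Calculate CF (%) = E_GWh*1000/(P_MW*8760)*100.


CF = 633 * 1000 / (131.4 * 8760) * 100 = 54.9926 %


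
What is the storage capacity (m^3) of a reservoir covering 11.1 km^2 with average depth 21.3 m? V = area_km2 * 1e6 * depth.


V = 11.1 * 1e6 * 21.3 = 2.3643e+08 m^3


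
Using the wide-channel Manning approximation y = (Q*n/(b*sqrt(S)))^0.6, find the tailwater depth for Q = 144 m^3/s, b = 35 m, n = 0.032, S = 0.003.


y = (144 * 0.032 / (35 * 0.003^0.5))^0.6 = 1.6925 m


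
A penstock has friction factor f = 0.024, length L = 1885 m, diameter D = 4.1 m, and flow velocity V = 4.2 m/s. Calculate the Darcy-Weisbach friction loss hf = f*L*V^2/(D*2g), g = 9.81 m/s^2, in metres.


hf = 0.024 * 1885 * 4.2^2 / (4.1 * 2 * 9.81) = 9.9206 m


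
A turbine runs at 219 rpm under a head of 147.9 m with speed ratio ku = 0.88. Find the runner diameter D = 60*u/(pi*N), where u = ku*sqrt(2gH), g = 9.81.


u = 0.88 * sqrt(2*9.81*147.9) = 47.4041 m/s
D = 60 * 47.4041 / (pi * 219) = 4.1340 m


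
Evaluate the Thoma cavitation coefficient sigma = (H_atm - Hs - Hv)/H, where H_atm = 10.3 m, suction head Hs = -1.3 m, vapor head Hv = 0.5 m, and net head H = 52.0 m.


sigma = (10.3 - (-1.3) - 0.5) / 52.0 = 0.2135


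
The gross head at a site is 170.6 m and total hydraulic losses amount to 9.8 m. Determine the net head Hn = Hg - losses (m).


Hn = 170.6 - 9.8 = 160.8000 m


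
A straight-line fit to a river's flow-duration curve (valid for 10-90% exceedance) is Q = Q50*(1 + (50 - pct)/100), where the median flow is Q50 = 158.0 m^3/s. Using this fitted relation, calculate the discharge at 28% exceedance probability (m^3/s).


Q = 158.0 * (1 + (50 - 28)/100) = 192.7600 m^3/s


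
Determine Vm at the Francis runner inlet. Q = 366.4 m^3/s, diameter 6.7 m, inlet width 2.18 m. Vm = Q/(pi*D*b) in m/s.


Vm = 366.4 / (pi * 6.7 * 2.18) = 7.9850 m/s


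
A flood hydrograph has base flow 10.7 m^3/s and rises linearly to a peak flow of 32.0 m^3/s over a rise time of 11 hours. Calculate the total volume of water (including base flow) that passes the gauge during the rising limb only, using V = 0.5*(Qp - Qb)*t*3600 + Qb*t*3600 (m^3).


V = 0.5*(32.0 - 10.7)*11*3600 + 10.7*11*3600 = 845460.0000 m^3


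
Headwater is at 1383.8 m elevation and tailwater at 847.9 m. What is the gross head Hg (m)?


Hg = 1383.8 - 847.9 = 535.9000 m


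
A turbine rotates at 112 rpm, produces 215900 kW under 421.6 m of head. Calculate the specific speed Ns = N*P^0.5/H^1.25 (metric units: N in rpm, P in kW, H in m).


Ns = 112 * 215900^0.5 / 421.6^1.25 = 27.2407


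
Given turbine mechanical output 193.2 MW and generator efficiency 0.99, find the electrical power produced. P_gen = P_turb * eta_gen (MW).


P_gen = 193.2 * 0.99 = 191.2680 MW


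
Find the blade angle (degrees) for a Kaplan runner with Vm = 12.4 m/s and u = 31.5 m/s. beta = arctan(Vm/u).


beta = arctan(12.4 / 31.5) = 21.4871 degrees


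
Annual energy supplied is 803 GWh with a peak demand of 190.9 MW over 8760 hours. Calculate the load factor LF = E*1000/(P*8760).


LF = 803 * 1000 / (190.9 * 8760) = 0.4802


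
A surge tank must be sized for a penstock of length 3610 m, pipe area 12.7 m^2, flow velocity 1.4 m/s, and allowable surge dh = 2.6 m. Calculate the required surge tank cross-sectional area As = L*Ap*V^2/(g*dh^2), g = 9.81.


As = 3610 * 12.7 * 1.4^2 / (9.81 * 2.6^2) = 1355.0374 m^2


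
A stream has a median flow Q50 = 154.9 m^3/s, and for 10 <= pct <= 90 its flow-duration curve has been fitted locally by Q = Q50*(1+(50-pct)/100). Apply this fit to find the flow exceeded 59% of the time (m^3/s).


Q = 154.9 * (1 + (50 - 59)/100) = 140.9590 m^3/s


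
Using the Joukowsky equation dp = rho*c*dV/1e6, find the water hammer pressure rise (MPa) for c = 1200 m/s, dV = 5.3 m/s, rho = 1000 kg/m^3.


dp = 1000 * 1200 * 5.3 / 1e6 = 6.3600 MPa


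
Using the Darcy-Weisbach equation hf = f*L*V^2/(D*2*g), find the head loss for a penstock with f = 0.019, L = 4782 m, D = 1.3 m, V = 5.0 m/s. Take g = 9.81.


hf = 0.019 * 4782 * 5.0^2 / (1.3 * 2 * 9.81) = 89.0555 m


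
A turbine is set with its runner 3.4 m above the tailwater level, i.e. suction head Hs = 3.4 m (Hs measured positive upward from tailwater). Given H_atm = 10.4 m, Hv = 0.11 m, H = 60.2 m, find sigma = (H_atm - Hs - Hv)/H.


sigma = (10.4 - 3.4 - 0.11) / 60.2 = 0.1145


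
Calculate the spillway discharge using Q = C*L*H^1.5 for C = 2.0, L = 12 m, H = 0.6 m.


Q = 2.0 * 12 * 0.6^1.5 = 11.1542 m^3/s


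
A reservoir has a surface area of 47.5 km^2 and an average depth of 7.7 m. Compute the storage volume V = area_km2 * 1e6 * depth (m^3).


V = 47.5 * 1e6 * 7.7 = 3.6575e+08 m^3


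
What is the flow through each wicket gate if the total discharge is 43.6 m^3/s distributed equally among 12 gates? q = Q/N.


q = 43.6 / 12 = 3.6333 m^3/s


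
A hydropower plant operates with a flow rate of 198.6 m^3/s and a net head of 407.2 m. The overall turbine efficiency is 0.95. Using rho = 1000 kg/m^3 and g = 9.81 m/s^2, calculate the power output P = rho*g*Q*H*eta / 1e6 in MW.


P = 1000 * 9.81 * 198.6 * 407.2 * 0.95 / 1e6 = 753.6672 MW


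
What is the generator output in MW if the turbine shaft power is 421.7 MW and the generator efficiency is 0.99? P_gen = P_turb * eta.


P_gen = 421.7 * 0.99 = 417.4830 MW


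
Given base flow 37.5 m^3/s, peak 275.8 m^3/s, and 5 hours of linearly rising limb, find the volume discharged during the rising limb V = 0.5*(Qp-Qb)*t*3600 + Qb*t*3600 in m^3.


V = 0.5*(275.8 - 37.5)*5*3600 + 37.5*5*3600 = 2.8197e+06 m^3


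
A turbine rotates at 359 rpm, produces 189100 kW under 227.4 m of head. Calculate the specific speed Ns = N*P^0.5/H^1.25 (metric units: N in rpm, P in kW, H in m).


Ns = 359 * 189100^0.5 / 227.4^1.25 = 176.7877


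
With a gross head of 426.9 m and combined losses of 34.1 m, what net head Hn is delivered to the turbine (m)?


Hn = 426.9 - 34.1 = 392.8000 m


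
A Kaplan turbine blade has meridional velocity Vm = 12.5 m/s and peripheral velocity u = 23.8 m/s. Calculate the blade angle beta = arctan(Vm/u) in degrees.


beta = arctan(12.5 / 23.8) = 27.7089 degrees


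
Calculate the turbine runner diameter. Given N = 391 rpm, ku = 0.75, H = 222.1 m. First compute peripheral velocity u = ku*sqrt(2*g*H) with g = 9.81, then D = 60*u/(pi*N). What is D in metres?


u = 0.75 * sqrt(2*9.81*222.1) = 49.5091 m/s
D = 60 * 49.5091 / (pi * 391) = 2.4183 m


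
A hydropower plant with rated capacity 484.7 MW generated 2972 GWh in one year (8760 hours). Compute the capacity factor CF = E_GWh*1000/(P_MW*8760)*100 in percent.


CF = 2972 * 1000 / (484.7 * 8760) * 100 = 69.9958 %


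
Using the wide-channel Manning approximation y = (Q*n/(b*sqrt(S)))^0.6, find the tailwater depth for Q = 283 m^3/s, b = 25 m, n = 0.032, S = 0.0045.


y = (283 * 0.032 / (25 * 0.0045^0.5))^0.6 = 2.7506 m


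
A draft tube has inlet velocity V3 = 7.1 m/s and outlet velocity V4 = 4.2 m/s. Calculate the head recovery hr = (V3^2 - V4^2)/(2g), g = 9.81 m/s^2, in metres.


hr = (7.1^2 - 4.2^2) / (2*9.81) = 1.6702 m


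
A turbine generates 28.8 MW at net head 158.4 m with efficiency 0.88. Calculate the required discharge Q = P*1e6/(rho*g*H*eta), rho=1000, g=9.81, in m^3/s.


Q = 28.8 * 1e6 / (1000 * 9.81 * 158.4 * 0.88) = 21.0613 m^3/s


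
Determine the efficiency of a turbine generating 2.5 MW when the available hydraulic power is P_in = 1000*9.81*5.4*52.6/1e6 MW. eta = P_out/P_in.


P_in = 1000 * 9.81 * 5.4 * 52.6 / 1e6 = 2.7864 MW
eta = 2.5 / 2.7864 = 0.8972


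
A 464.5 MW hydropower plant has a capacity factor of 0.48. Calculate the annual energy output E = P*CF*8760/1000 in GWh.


E = 464.5 * 0.48 * 8760 / 1000 = 1953.1296 GWh


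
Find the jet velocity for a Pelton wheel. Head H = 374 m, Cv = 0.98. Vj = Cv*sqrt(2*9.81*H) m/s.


Vj = 0.98 * sqrt(2*9.81*374) = 83.9482 m/s


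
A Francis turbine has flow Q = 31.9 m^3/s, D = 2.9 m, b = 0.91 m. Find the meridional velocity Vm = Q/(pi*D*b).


Vm = 31.9 / (pi * 2.9 * 0.91) = 3.8477 m/s


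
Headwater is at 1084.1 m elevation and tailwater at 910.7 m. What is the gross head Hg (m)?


Hg = 1084.1 - 910.7 = 173.4000 m


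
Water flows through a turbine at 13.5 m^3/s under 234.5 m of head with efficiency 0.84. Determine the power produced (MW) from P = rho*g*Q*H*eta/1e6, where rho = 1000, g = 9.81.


P = 1000 * 9.81 * 13.5 * 234.5 * 0.84 / 1e6 = 26.0870 MW


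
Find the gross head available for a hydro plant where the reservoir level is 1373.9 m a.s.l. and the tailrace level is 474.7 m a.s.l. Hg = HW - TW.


Hg = 1373.9 - 474.7 = 899.2000 m


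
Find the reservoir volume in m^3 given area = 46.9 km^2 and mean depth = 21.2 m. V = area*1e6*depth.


V = 46.9 * 1e6 * 21.2 = 9.9428e+08 m^3


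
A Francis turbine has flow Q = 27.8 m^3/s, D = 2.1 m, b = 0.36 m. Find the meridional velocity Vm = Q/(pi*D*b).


Vm = 27.8 / (pi * 2.1 * 0.36) = 11.7050 m/s


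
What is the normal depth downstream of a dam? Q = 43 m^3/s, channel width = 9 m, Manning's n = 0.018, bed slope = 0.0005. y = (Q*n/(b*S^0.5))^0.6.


y = (43 * 0.018 / (9 * 0.0005^0.5))^0.6 = 2.2439 m


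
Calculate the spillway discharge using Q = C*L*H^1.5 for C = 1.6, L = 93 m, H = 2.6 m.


Q = 1.6 * 93 * 2.6^1.5 = 623.8253 m^3/s


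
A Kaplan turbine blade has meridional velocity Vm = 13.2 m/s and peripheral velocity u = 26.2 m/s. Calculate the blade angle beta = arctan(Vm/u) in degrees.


beta = arctan(13.2 / 26.2) = 26.7397 degrees


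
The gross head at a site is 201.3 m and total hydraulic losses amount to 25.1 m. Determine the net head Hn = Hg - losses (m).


Hn = 201.3 - 25.1 = 176.2000 m


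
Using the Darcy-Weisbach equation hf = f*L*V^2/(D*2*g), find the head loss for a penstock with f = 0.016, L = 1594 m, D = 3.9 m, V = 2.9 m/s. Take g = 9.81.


hf = 0.016 * 1594 * 2.9^2 / (3.9 * 2 * 9.81) = 2.8031 m


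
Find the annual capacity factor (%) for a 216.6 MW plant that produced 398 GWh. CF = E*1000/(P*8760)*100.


CF = 398 * 1000 / (216.6 * 8760) * 100 = 20.9759 %


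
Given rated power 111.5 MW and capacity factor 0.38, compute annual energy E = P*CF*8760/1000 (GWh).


E = 111.5 * 0.38 * 8760 / 1000 = 371.1612 GWh


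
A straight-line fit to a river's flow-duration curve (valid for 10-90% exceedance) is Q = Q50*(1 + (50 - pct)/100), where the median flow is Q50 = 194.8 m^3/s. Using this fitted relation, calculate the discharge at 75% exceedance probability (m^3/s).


Q = 194.8 * (1 + (50 - 75)/100) = 146.1000 m^3/s


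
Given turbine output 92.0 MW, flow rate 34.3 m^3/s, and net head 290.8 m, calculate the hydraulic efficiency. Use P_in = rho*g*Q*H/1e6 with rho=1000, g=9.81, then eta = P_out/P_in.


P_in = 1000 * 9.81 * 34.3 * 290.8 / 1e6 = 97.8493 MW
eta = 92.0 / 97.8493 = 0.9402


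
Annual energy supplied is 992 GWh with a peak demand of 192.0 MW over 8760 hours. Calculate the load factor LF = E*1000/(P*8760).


LF = 992 * 1000 / (192.0 * 8760) = 0.5898


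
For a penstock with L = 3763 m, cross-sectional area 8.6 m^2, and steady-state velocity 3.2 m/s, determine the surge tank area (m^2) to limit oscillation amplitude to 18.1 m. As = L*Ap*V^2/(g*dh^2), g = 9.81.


As = 3763 * 8.6 * 3.2^2 / (9.81 * 18.1^2) = 103.1113 m^2
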